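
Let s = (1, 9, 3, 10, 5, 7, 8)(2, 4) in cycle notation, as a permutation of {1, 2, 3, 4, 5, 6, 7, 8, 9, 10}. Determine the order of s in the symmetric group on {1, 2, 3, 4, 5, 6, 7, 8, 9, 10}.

14

The disjoint cycles have lengths 7, 2, 1.
The order is lcm(7, 2) = 14.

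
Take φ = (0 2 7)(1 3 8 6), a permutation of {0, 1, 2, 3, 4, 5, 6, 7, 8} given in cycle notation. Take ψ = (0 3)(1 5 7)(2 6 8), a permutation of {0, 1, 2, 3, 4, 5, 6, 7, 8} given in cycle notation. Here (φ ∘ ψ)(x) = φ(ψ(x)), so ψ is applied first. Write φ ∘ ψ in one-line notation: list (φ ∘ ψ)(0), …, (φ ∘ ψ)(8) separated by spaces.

For each element, apply ψ then φ: 0 → 3 → 8; 1 → 5 → 5; 2 → 6 → 1; 3 → 0 → 2; 4 → 4 → 4; 5 → 7 → 0; 6 → 8 → 6; 7 → 1 → 3; 8 → 2 → 7.
Collecting the images, φ ∘ ψ = [8 5 1 2 4 0 6 3 7].

8 5 1 2 4 0 6 3 7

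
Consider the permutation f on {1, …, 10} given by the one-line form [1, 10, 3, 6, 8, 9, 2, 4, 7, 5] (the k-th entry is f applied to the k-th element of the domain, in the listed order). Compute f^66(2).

Tracing 2 → 10 → … returns to 2 after 8 steps, so 2 lies in an 8-cycle (2 10 5 8 4 6 9 7).
On an 8-cycle, f^8 is the identity, so f^66 = f^2 there (66 ≡ 2 mod 8).
Advancing 2 steps from 2: 2 → 10 → 5.

5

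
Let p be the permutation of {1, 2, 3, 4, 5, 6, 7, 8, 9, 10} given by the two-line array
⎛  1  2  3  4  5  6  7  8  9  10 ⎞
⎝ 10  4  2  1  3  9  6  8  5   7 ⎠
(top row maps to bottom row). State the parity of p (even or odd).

even

In disjoint-cycle form the cycle lengths are 9, 1.
A cycle is odd iff its length is even; p has 0 even-length cycles, so sgn(p) = (−1)^0 and p is even.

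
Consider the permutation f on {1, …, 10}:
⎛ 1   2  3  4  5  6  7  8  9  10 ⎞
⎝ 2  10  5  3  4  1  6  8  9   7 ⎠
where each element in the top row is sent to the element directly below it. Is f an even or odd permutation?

even

In disjoint-cycle form the cycle lengths are 5, 3, 1, 1.
A cycle is odd iff its length is even; f has 0 even-length cycles, so sgn(f) = (−1)^0 and f is even.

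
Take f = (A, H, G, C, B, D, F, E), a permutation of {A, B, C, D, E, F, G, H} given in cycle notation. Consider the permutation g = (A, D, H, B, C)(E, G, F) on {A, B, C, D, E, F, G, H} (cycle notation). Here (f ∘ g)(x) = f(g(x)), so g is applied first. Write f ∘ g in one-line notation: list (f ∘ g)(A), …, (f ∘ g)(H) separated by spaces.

F B H G C A E D

(f ∘ g)(x) = f(g(x)). Computing each image: f(g(A)) = f(D) = F, f(g(B)) = f(C) = B, f(g(C)) = f(A) = H, f(g(D)) = f(H) = G, f(g(E)) = f(G) = C, f(g(F)) = f(E) = A, f(g(G)) = f(F) = E, f(g(H)) = f(B) = D.
Hence f ∘ g = [F B H G C A E D].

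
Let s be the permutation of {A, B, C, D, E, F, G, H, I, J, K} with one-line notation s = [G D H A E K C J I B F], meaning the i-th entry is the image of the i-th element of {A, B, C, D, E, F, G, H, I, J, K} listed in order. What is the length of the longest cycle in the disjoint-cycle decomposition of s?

Decomposing into disjoint cycles gives (A, G, C, H, J, B, D)(F, K); the longest has length 7.

7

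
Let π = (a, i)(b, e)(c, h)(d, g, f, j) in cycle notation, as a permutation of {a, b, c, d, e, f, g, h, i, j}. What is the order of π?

4

The disjoint cycles have lengths 4, 2, 2, 2.
The order of π is the least common multiple of its cycle lengths: lcm(4, 2, 2, 2) = 4.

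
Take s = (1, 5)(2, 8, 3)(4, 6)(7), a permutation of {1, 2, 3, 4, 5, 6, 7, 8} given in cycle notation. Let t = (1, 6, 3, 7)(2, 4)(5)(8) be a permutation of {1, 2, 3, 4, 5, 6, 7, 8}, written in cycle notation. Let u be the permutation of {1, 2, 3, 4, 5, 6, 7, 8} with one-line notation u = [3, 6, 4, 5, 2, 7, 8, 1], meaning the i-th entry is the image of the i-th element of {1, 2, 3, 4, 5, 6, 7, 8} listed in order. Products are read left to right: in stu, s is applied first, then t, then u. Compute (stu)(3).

(stu)(3) = u(t(s(3))). s(3) = 2, then t(2) = 4, then u(4) = 5, so the result is 5.

5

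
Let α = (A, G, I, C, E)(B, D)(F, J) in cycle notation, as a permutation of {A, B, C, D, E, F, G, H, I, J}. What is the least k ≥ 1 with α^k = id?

10

The disjoint cycles have lengths 5, 2, 2, 1.
The order is lcm(5, 2, 2) = 10.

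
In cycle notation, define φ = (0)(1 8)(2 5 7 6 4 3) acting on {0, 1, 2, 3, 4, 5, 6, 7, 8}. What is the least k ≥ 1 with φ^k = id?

The disjoint cycles have lengths 6, 2, 1.
Since disjoint cycles commute, ord(φ) = lcm(6, 2) = 6.

6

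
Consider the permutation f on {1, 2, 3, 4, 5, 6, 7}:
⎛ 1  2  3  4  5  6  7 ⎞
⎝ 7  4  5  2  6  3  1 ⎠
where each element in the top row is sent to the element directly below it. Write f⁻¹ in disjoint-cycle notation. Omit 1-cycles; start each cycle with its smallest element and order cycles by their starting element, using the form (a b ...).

(1 7)(2 4)(3 6 5)

The cycle decomposition of f is (1 7)(2 4)(3 5 6).
Reversing each cycle (and rotating so the smallest element leads) gives f⁻¹ = (1 7)(2 4)(3 6 5).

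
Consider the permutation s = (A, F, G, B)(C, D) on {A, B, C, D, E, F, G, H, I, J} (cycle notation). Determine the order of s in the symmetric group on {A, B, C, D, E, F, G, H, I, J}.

The disjoint cycles have lengths 4, 2, 1, 1, 1, 1.
The order is lcm(4, 2) = 4.

4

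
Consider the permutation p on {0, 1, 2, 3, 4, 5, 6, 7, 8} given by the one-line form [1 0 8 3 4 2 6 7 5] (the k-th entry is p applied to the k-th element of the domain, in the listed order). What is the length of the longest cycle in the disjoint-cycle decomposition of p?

3

Decomposing into disjoint cycles gives (0 1)(2 8 5); the longest has length 3.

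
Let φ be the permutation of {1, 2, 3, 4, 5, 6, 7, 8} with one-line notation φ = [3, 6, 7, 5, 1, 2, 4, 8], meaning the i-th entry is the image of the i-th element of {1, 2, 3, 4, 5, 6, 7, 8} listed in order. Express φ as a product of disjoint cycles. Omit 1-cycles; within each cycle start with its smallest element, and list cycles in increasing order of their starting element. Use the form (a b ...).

From 1: 1 → 3 → 7 → 4 → 5 → 1, closing the cycle (1 3 7 4 5).
Continuing from each remaining unvisited element yields (1 3 7 4 5)(2 6).

(1 3 7 4 5)(2 6)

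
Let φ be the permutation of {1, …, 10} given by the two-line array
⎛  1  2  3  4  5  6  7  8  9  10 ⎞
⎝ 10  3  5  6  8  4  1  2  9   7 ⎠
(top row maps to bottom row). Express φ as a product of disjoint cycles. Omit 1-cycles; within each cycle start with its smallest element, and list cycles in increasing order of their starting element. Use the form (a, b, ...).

(1, 10, 7)(2, 3, 5, 8)(4, 6)

From 1: 1 → 10 → 7 → 1, closing the cycle (1, 10, 7).
Repeating from the next unused element and collecting all non-trivial cycles gives (1, 10, 7)(2, 3, 5, 8)(4, 6).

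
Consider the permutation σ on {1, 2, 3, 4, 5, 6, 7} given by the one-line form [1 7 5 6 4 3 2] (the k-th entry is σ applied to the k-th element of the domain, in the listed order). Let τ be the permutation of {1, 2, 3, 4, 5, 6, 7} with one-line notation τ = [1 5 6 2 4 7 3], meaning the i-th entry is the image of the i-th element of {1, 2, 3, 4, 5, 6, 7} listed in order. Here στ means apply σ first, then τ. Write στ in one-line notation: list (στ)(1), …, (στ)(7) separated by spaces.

1 3 4 7 2 6 5

(στ)(x) = τ(σ(x)). Computing each image: τ(σ(1)) = τ(1) = 1, τ(σ(2)) = τ(7) = 3, τ(σ(3)) = τ(5) = 4, τ(σ(4)) = τ(6) = 7, τ(σ(5)) = τ(4) = 2, τ(σ(6)) = τ(3) = 6, τ(σ(7)) = τ(2) = 5.
Hence στ = [1 3 4 7 2 6 5].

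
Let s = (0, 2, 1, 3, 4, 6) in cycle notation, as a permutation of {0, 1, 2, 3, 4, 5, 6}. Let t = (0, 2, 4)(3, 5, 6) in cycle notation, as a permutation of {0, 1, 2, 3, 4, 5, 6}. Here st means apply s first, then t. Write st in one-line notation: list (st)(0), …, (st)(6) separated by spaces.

Chase each element through s then t: 0 → 2 → 4; 1 → 3 → 5; 2 → 1 → 1; 3 → 4 → 0; 4 → 6 → 3; 5 → 5 → 6; 6 → 0 → 2.
So st in one-line form is 4 5 1 0 3 6 2.

4 5 1 0 3 6 2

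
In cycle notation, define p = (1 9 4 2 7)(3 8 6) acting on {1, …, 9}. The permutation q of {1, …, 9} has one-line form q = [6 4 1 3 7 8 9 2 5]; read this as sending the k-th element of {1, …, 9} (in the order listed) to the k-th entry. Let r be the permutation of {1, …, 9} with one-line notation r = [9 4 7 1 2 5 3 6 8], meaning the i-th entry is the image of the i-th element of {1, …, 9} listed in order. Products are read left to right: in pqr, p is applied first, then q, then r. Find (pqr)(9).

Apply the permutations in order: p(9) = 4, then q(4) = 3, then r(3) = 7. So (pqr)(9) = 7.

7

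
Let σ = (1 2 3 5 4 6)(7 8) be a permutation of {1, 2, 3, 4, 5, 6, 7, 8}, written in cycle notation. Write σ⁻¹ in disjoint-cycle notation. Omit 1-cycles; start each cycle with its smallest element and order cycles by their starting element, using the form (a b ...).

(1 6 4 5 3 2)(7 8)

If σ sends a → b within a cycle, σ⁻¹ sends b → a; equivalently, reverse each cycle.
After reversing and putting each cycle's least element first, σ⁻¹ = (1 6 4 5 3 2)(7 8).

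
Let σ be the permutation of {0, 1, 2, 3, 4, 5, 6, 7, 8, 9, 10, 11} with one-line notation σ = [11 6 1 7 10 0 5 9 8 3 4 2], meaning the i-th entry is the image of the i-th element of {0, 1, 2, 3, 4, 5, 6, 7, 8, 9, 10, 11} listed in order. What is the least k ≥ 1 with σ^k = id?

The disjoint-cycle form of σ has cycle lengths 6, 3, 2, 1.
Since disjoint cycles commute, ord(σ) = lcm(6, 3, 2) = 6.

6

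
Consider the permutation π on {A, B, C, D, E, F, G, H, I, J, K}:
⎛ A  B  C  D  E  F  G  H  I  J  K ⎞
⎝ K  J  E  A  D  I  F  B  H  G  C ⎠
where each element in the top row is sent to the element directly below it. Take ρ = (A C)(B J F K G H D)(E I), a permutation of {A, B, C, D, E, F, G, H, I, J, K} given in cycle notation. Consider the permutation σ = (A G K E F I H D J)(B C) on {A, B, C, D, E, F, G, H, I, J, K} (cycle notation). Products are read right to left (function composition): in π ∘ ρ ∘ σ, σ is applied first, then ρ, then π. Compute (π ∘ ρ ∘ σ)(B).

Chase B: σ(B) = C; ρ(C) = A; π(A) = K. Hence (π ∘ ρ ∘ σ)(B) = K.

K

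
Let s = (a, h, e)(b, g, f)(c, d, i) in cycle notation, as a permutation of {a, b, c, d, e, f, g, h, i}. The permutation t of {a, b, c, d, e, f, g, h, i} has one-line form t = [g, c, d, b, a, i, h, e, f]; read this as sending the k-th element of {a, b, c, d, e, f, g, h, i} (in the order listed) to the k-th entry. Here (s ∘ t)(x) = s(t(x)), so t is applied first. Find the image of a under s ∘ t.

f

First apply t: t(a) = g, then s(g) = f. Thus (s ∘ t)(a) = f.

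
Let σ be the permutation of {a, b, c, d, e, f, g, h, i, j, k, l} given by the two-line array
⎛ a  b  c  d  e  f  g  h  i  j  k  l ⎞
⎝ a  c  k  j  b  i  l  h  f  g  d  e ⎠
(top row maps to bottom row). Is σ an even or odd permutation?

even

In disjoint-cycle form the cycle lengths are 8, 2, 1, 1.
A cycle of length ℓ contributes ℓ−1 transpositions, so σ is a product of 7 + 1 = 8 transpositions — even.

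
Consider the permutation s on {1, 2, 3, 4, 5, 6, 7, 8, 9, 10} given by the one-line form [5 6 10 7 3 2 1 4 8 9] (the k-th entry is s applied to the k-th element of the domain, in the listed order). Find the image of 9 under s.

9 is element number 9 of the domain, and entry number 9 of the one-line form is 8, so s(9) = 8.

8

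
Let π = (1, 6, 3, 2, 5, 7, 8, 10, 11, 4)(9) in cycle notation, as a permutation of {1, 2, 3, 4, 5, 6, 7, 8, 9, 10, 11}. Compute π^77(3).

4

3 lies in the 10-cycle (1, 6, 3, 2, 5, 7, 8, 10, 11, 4).
Since the cycle has length 10, π^77 acts on it the same as π^7 (77 mod 10 = 7).
Stepping 7 places around the cycle: 3 → 2 → 5 → 7 → 8 → 10 → 11 → 4.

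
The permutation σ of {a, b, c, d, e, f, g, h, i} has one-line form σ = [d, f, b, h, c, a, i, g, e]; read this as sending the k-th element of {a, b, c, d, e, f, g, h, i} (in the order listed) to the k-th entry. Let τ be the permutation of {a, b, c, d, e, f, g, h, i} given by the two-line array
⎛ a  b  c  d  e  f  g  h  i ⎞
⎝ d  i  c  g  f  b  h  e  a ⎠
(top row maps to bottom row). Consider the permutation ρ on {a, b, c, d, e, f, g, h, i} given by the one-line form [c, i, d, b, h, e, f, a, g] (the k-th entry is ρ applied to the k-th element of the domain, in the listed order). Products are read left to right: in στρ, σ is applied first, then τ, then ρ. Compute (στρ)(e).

d

Apply the permutations in order: σ(e) = c, then τ(c) = c, then ρ(c) = d. So (στρ)(e) = d.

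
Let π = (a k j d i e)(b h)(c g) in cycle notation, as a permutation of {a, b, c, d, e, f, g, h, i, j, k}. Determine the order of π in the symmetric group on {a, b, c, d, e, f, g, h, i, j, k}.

6

The disjoint cycles have lengths 6, 2, 2, 1.
The order is lcm(6, 2, 2) = 6.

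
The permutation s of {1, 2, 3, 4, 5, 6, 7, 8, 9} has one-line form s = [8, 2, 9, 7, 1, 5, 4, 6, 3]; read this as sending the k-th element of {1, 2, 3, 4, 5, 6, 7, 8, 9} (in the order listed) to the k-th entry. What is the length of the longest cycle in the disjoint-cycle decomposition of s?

Decomposing into disjoint cycles gives (1, 8, 6, 5)(3, 9)(4, 7); the longest has length 4.

4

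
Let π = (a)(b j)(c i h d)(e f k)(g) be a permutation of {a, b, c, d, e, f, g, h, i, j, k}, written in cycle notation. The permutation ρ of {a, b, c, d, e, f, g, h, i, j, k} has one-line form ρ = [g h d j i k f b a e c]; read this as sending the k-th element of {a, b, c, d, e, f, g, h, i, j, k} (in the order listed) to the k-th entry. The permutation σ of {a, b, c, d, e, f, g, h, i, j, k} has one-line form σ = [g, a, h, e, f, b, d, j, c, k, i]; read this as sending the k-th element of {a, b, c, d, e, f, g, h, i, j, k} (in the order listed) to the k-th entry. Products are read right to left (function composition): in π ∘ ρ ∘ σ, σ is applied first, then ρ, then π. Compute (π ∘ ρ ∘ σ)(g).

b

(π ∘ ρ ∘ σ)(g) = π(ρ(σ(g))). σ(g) = d, then ρ(d) = j, then π(j) = b, so the result is b.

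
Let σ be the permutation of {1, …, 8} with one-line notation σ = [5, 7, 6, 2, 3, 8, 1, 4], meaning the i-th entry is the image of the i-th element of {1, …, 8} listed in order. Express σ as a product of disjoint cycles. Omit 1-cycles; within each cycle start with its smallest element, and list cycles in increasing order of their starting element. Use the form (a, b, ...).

(1, 5, 3, 6, 8, 4, 2, 7)

Start at 1 and follow images: 1 → 5 → 3 → 6 → 8 → 4 → 2 → 7 → 1, giving the cycle (1, 5, 3, 6, 8, 4, 2, 7).
Continuing from each remaining unvisited element yields (1, 5, 3, 6, 8, 4, 2, 7).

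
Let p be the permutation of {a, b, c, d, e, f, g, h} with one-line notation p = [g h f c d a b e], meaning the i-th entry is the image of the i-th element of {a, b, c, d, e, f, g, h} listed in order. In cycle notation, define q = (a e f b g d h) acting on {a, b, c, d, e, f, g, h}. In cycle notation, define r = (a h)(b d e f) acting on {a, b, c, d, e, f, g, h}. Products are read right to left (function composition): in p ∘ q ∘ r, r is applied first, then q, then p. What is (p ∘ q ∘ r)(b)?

e

(p ∘ q ∘ r)(b) = p(q(r(b))). r(b) = d, then q(d) = h, then p(h) = e, so the result is e.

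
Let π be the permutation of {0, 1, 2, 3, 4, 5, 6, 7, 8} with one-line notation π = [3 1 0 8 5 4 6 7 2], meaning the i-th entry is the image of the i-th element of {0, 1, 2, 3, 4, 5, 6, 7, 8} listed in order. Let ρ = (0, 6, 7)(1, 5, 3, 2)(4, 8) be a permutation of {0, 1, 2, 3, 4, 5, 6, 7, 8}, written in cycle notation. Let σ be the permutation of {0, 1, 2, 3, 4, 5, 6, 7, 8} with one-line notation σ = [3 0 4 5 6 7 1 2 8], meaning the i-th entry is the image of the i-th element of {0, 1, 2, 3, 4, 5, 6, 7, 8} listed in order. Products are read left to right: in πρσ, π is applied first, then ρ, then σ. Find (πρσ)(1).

Apply the permutations in order: π(1) = 1, then ρ(1) = 5, then σ(5) = 7. So (πρσ)(1) = 7.

7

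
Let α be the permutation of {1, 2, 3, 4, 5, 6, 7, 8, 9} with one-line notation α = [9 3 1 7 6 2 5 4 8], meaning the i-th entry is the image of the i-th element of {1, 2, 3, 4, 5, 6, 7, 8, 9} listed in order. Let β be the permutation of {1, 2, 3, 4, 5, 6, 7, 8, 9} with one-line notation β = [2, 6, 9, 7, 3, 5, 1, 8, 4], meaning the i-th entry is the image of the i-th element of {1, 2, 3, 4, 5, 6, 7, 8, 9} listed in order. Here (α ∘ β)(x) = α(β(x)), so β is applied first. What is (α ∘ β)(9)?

7

(α ∘ β)(9) = α(β(9)). β(9) = 4, then α(4) = 7. So (α ∘ β)(9) = 7.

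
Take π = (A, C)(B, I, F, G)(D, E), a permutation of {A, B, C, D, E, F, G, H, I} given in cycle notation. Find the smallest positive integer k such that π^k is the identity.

4

The cycle type of π is (4, 2, 2, 1).
The order is lcm(4, 2, 2) = 4.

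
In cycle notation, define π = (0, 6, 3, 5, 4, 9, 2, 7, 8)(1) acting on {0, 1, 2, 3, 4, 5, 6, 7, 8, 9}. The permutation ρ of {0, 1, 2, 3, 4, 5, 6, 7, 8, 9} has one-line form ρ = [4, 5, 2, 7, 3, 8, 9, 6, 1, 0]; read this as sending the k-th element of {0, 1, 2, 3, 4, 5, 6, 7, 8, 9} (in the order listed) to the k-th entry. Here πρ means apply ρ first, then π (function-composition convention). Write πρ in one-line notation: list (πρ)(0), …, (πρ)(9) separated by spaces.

9 4 7 8 5 0 2 3 1 6

For each element, apply ρ then π: 0 → 4 → 9; 1 → 5 → 4; 2 → 2 → 7; 3 → 7 → 8; 4 → 3 → 5; 5 → 8 → 0; 6 → 9 → 2; 7 → 6 → 3; 8 → 1 → 1; 9 → 0 → 6.
Collecting the images, πρ = [9 4 7 8 5 0 2 3 1 6].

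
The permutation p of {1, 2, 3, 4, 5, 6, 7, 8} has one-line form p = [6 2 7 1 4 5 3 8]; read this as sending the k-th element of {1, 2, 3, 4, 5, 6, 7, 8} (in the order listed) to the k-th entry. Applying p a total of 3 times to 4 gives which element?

Tracing 4 → 1 → … returns to 4 after 4 steps, so 4 lies in a 4-cycle (1, 6, 5, 4).
Stepping 3 places around the cycle: 4 → 1 → 6 → 5.

5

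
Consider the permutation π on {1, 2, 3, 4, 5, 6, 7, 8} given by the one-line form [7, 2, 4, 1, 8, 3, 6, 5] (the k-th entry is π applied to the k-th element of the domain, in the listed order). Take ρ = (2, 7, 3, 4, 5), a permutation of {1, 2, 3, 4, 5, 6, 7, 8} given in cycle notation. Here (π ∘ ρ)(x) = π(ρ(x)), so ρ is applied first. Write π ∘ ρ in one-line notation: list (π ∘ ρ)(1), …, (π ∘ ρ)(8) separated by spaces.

7 6 1 8 2 3 4 5

(π ∘ ρ)(x) = π(ρ(x)). Computing each image: π(ρ(1)) = π(1) = 7, π(ρ(2)) = π(7) = 6, π(ρ(3)) = π(4) = 1, π(ρ(4)) = π(5) = 8, π(ρ(5)) = π(2) = 2, π(ρ(6)) = π(6) = 3, π(ρ(7)) = π(3) = 4, π(ρ(8)) = π(8) = 5.
Hence π ∘ ρ = [7 6 1 8 2 3 4 5].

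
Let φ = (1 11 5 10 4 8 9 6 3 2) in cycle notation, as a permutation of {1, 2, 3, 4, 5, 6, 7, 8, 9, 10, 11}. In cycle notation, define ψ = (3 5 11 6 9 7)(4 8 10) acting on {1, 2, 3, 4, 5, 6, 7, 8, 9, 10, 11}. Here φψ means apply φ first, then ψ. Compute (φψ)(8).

7

φ(8) = 9, then ψ(9) = 7; composing gives (φψ)(8) = 7.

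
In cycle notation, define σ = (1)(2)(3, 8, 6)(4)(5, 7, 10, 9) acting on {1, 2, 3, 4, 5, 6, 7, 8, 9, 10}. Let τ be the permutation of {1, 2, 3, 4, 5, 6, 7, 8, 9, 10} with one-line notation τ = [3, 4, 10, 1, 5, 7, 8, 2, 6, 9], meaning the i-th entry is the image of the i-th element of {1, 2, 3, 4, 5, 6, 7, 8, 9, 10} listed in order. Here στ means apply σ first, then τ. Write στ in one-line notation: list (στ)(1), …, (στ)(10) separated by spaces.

(στ)(x) = τ(σ(x)). Computing each image: τ(σ(1)) = τ(1) = 3, τ(σ(2)) = τ(2) = 4, τ(σ(3)) = τ(8) = 2, τ(σ(4)) = τ(4) = 1, τ(σ(5)) = τ(7) = 8, τ(σ(6)) = τ(3) = 10, τ(σ(7)) = τ(10) = 9, τ(σ(8)) = τ(6) = 7, τ(σ(9)) = τ(5) = 5, τ(σ(10)) = τ(9) = 6.
Hence στ = [3 4 2 1 8 10 9 7 5 6].

3 4 2 1 8 10 9 7 5 6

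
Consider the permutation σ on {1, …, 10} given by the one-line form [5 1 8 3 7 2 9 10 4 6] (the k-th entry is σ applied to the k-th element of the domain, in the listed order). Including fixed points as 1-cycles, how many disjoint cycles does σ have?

The cycle decomposition is (1 5 7 9 4 3 8 10 6 2), which has 1 cycle (counting 1-cycles).

1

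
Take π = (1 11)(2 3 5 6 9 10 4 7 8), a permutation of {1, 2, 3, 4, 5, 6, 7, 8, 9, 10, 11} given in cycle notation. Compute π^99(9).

9 lies in the 9-cycle (2 3 5 6 9 10 4 7 8).
Since the cycle has length 9, π^99 acts on it the same as π^0 (99 mod 9 = 0).
So π^99(9) = 9.

9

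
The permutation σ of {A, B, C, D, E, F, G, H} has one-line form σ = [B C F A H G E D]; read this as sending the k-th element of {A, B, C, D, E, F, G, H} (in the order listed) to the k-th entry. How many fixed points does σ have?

0

No element satisfies σ(x) = x, so there are 0 fixed points.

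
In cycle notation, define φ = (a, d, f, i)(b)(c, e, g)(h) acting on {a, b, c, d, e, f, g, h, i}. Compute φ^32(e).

c

e lies in the 3-cycle (c, e, g).
Since the cycle has length 3, φ^32 acts on it the same as φ^2 (32 mod 3 = 2).
Stepping 2 places around the cycle: e → g → c.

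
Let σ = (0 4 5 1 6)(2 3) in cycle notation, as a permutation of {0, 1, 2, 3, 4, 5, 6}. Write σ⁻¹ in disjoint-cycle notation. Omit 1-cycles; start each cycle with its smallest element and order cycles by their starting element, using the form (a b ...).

(0 6 1 5 4)(2 3)

The inverse reverses each cycle.
After reversing and putting each cycle's least element first, σ⁻¹ = (0 6 1 5 4)(2 3).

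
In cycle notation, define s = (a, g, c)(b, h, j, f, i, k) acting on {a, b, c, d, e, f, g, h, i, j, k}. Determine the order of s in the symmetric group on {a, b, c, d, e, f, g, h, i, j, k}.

6

The disjoint cycles have lengths 6, 3, 1, 1.
The order is lcm(6, 3) = 6.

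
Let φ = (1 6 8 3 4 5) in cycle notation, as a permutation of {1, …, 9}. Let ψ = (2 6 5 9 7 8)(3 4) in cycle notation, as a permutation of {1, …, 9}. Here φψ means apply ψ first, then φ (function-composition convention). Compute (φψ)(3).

First apply ψ: ψ(3) = 4, then φ(4) = 5. Thus (φψ)(3) = 5.

5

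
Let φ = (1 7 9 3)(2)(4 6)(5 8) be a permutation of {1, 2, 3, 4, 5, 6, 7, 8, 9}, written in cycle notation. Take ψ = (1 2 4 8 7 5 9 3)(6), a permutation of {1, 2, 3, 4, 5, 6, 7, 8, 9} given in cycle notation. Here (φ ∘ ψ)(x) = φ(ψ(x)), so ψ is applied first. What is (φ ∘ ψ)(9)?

ψ(9) = 3, then φ(3) = 1; composing gives (φ ∘ ψ)(9) = 1.

1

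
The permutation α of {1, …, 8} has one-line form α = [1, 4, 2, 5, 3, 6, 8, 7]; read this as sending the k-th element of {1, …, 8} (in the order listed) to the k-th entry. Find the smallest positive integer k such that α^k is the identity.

4

Writing α as disjoint cycles, the cycle lengths are 4, 2, 1, 1.
Since disjoint cycles commute, ord(α) = lcm(4, 2) = 4.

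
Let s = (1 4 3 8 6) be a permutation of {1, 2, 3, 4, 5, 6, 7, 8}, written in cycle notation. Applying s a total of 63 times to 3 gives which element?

3 lies in the 5-cycle (1 4 3 8 6).
On a 5-cycle, s^5 is the identity, so s^63 = s^3 there (63 ≡ 3 mod 5).
Advancing 3 steps from 3: 3 → 8 → 6 → 1.

1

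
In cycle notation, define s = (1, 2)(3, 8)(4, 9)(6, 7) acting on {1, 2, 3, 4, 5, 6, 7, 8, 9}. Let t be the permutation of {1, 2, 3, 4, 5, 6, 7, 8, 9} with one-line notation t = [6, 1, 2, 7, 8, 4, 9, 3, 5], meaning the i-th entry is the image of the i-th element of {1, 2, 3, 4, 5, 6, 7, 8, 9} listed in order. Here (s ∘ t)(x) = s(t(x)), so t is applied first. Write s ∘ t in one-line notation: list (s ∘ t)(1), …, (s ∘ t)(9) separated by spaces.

Chase each element through t then s: 1 → 6 → 7; 2 → 1 → 2; 3 → 2 → 1; 4 → 7 → 6; 5 → 8 → 3; 6 → 4 → 9; 7 → 9 → 4; 8 → 3 → 8; 9 → 5 → 5.
So s ∘ t in one-line form is 7 2 1 6 3 9 4 8 5.

7 2 1 6 3 9 4 8 5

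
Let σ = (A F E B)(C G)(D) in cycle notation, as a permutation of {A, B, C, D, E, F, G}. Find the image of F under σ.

In the cycle (A F E B), F is followed by E, so σ(F) = E.

E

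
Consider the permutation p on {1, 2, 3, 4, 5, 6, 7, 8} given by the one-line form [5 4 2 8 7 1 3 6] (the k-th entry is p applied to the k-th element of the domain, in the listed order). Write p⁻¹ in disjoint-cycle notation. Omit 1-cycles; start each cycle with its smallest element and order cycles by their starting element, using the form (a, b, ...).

The cycle decomposition of p is (1, 5, 7, 3, 2, 4, 8, 6).
Reversing each cycle (and rotating so the smallest element leads) gives p⁻¹ = (1, 6, 8, 4, 2, 3, 7, 5).

(1, 6, 8, 4, 2, 3, 7, 5)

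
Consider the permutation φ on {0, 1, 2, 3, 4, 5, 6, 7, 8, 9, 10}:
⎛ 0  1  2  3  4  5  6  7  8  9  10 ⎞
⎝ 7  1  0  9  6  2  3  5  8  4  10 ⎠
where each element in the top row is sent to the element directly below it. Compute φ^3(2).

Tracing 2 → 0 → … returns to 2 after 4 steps, so 2 lies in a 4-cycle (0, 7, 5, 2).
Stepping 3 places around the cycle: 2 → 0 → 7 → 5.

5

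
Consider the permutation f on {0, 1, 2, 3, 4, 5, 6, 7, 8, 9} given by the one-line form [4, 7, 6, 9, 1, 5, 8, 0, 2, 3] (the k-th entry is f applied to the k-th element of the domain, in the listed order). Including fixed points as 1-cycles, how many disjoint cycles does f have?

4

The cycle decomposition is (0, 4, 1, 7)(2, 6, 8)(3, 9)(5), which has 4 cycles (counting 1-cycles).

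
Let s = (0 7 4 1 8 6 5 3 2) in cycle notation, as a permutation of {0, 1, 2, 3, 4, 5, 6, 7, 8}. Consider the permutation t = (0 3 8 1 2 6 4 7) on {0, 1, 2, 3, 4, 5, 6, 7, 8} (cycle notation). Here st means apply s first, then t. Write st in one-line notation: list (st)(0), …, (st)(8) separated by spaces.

0 1 3 6 2 8 5 7 4

(st)(x) = t(s(x)). Computing each image: t(s(0)) = t(7) = 0, t(s(1)) = t(8) = 1, t(s(2)) = t(0) = 3, t(s(3)) = t(2) = 6, t(s(4)) = t(1) = 2, t(s(5)) = t(3) = 8, t(s(6)) = t(5) = 5, t(s(7)) = t(4) = 7, t(s(8)) = t(6) = 4.
Hence st = [0 1 3 6 2 8 5 7 4].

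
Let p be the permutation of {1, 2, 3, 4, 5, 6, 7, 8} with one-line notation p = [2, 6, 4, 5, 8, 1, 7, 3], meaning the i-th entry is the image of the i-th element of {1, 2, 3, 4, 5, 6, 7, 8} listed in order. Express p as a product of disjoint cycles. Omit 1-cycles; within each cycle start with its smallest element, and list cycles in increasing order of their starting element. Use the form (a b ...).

(1 2 6)(3 4 5 8)

From 1: 1 → 2 → 6 → 1, closing the cycle (1 2 6).
Repeating from the next unused element and collecting all non-trivial cycles gives (1 2 6)(3 4 5 8).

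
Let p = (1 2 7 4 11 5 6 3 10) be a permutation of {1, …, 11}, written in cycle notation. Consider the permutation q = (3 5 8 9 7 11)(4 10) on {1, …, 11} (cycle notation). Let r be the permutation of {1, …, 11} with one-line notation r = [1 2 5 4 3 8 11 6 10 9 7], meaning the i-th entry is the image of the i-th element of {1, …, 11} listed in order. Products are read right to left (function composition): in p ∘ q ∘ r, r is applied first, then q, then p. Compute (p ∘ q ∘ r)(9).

(p ∘ q ∘ r)(9) = p(q(r(9))). r(9) = 10, then q(10) = 4, then p(4) = 11, so the result is 11.

11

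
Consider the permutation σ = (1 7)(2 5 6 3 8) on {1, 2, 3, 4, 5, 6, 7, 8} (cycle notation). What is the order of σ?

10

The disjoint cycles have lengths 5, 2, 1.
The order is lcm(5, 2) = 10.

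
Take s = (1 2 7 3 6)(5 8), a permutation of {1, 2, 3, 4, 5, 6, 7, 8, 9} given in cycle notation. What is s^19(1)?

1 lies in the 5-cycle (1 2 7 3 6).
Powers repeat with period 5 on this cycle, and 19 mod 5 = 4, so s^19(1) = s^4(1).
Advancing 4 steps from 1: 1 → 2 → 7 → 3 → 6.

6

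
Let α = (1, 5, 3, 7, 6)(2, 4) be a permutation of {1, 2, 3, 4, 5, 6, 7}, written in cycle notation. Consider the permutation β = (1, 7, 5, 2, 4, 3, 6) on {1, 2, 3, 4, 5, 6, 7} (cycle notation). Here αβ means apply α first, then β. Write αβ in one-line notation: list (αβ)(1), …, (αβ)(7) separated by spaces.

(αβ)(x) = β(α(x)). Computing each image: β(α(1)) = β(5) = 2, β(α(2)) = β(4) = 3, β(α(3)) = β(7) = 5, β(α(4)) = β(2) = 4, β(α(5)) = β(3) = 6, β(α(6)) = β(1) = 7, β(α(7)) = β(6) = 1.
Hence αβ = [2 3 5 4 6 7 1].

2 3 5 4 6 7 1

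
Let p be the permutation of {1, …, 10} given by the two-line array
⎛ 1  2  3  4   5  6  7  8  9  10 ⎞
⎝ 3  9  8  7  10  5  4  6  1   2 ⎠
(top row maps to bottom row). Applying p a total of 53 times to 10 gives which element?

8

Tracing 10 → 2 → … returns to 10 after 8 steps, so 10 lies in an 8-cycle (1, 3, 8, 6, 5, 10, 2, 9).
Powers repeat with period 8 on this cycle, and 53 mod 8 = 5, so p^53(10) = p^5(10).
Advancing 5 steps from 10: 10 → 2 → 9 → 1 → 3 → 8.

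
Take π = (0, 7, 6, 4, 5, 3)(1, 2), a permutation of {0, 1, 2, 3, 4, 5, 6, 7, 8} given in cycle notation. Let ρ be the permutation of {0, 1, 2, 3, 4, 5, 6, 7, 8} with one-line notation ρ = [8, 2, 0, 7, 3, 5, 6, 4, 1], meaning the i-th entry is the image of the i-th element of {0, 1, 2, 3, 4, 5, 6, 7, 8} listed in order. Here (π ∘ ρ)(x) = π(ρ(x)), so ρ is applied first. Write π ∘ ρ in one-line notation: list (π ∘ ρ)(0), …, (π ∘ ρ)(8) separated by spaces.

8 1 7 6 0 3 4 5 2

Chase each element through ρ then π: 0 → 8 → 8; 1 → 2 → 1; 2 → 0 → 7; 3 → 7 → 6; 4 → 3 → 0; 5 → 5 → 3; 6 → 6 → 4; 7 → 4 → 5; 8 → 1 → 2.
Collecting the images, π ∘ ρ = [8 1 7 6 0 3 4 5 2].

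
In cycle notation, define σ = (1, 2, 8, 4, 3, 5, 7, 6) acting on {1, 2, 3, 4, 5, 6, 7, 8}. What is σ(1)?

1 appears in (1, 2, 8, 4, 3, 5, 7, 6); the next entry (wrapping around) is 2.

2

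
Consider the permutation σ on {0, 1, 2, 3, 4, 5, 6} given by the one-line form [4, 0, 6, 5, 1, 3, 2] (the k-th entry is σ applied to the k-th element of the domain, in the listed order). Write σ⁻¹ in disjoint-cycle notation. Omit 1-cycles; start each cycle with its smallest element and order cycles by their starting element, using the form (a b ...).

First write σ in disjoint cycles: (0 4 1)(2 6)(3 5).
The inverse reverses every cycle; in canonical form, σ⁻¹ = (0 1 4)(2 6)(3 5).

(0 1 4)(2 6)(3 5)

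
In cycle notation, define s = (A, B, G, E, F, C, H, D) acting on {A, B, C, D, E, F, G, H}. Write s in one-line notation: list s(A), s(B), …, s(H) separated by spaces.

B G H A F C E D

Reading each image from the cycles: A→B, B→G, C→H, D→A, E→F, F→C, G→E, H→D.
Listing these in domain order gives B G H A F C E D.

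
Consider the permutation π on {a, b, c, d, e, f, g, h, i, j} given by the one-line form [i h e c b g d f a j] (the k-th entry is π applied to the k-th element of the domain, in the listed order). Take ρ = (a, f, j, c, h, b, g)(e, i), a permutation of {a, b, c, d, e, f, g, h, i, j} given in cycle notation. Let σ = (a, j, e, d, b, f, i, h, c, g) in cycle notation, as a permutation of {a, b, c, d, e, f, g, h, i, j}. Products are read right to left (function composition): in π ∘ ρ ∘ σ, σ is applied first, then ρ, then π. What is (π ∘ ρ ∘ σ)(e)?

(π ∘ ρ ∘ σ)(e) = π(ρ(σ(e))). σ(e) = d, then ρ(d) = d, then π(d) = c, so the result is c.

c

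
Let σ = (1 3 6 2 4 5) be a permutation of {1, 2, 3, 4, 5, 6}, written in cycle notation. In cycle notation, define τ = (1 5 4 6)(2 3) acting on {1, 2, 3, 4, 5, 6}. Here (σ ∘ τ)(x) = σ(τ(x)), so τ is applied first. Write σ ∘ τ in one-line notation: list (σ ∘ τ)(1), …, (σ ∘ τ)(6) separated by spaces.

1 6 4 2 5 3

For each element, apply τ then σ: 1 → 5 → 1; 2 → 3 → 6; 3 → 2 → 4; 4 → 6 → 2; 5 → 4 → 5; 6 → 1 → 3.
Collecting the images, σ ∘ τ = [1 6 4 2 5 3].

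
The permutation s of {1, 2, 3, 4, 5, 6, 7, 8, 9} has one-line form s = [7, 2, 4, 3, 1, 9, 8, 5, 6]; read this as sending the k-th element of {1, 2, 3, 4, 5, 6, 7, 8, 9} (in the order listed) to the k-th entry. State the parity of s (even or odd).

In disjoint-cycle form the cycle lengths are 4, 2, 2, 1.
A cycle is odd iff its length is even; s has 3 even-length cycles, so sgn(s) = (−1)^3 and s is odd.

odd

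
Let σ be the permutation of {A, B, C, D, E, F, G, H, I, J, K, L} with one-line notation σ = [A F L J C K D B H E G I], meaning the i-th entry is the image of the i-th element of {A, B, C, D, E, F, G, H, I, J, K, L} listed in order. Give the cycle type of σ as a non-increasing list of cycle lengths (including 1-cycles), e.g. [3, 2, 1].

The disjoint cycles are (A)(B, F, K, G, D, J, E, C, L, I, H), with lengths 11, 1 in non-increasing order.

[11, 1]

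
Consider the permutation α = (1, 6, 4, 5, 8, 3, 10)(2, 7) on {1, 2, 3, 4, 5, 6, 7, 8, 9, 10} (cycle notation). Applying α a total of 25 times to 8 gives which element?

6

8 lies in the 7-cycle (1, 6, 4, 5, 8, 3, 10).
Since the cycle has length 7, α^25 acts on it the same as α^4 (25 mod 7 = 4).
Stepping 4 places around the cycle: 8 → 3 → 10 → 1 → 6.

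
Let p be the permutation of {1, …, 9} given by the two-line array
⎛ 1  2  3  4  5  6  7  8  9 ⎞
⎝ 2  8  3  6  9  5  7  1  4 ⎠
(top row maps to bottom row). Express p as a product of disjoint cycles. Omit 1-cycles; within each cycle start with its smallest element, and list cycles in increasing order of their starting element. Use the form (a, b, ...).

(1, 2, 8)(4, 6, 5, 9)

Start at 1 and follow images: 1 → 2 → 8 → 1, giving the cycle (1, 2, 8).
Repeating from the next unused element and collecting all non-trivial cycles gives (1, 2, 8)(4, 6, 5, 9).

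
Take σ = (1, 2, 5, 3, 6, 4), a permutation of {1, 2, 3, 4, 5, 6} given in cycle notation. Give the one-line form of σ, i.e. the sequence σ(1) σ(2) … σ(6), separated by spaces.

2 5 6 1 3 4

Each element maps to the next entry in its cycle (wrapping to the front): 1↦2, 2↦5, 3↦6, 4↦1, 5↦3, 6↦4.
Listing these in domain order gives 2 5 6 1 3 4.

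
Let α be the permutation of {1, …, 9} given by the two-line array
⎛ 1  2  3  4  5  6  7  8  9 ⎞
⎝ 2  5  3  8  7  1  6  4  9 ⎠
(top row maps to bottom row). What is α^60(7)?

7

Tracing 7 → 6 → … returns to 7 after 5 steps, so 7 lies in a 5-cycle (1, 2, 5, 7, 6).
Powers repeat with period 5 on this cycle, and 60 mod 5 = 0, so α^60(7) = α^0(7).
So α^60(7) = 7.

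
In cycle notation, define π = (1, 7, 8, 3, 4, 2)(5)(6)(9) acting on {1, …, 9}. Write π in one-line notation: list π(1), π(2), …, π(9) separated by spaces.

7 1 4 2 5 6 8 3 9

Reading each image from the cycles: 1→7, 2→1, 3→4, 4→2, 5→5, 6→6, 7→8, 8→3, 9→9.
Listing these in domain order gives 7 1 4 2 5 6 8 3 9.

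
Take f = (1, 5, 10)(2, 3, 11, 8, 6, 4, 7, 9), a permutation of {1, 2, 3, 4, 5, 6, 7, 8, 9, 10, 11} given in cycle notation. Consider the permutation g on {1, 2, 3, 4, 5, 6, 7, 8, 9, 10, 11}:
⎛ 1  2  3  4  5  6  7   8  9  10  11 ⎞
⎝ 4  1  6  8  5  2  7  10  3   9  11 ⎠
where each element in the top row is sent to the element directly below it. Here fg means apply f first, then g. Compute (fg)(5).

9

First apply f: f(5) = 10, then g(10) = 9. Thus (fg)(5) = 9.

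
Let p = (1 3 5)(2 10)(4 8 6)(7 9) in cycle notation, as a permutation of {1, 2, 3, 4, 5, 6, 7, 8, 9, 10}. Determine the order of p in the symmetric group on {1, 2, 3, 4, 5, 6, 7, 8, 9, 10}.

The disjoint cycles have lengths 3, 3, 2, 2.
The order of p is the least common multiple of its cycle lengths: lcm(3, 3, 2, 2) = 6.

6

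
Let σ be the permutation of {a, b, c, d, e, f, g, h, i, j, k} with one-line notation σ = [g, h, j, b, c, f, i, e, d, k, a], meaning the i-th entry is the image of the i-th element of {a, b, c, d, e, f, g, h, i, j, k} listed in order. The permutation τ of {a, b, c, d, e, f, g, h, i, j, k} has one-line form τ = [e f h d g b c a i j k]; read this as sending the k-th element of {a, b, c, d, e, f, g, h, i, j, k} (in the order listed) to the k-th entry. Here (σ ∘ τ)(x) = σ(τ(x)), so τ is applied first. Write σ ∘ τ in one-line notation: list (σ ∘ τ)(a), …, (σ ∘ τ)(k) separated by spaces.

c f e b i h j g d k a

Chase each element through τ then σ: a → e → c; b → f → f; c → h → e; d → d → b; e → g → i; f → b → h; g → c → j; h → a → g; i → i → d; j → j → k; k → k → a.
So σ ∘ τ in one-line form is c f e b i h j g d k a.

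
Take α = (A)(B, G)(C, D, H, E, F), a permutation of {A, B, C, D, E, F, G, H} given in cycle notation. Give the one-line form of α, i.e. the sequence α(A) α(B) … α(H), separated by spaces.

A G D H F C B E

Reading each image from the cycles: A→A, B→G, C→D, D→H, E→F, F→C, G→B, H→E.
Listing these in domain order gives A G D H F C B E.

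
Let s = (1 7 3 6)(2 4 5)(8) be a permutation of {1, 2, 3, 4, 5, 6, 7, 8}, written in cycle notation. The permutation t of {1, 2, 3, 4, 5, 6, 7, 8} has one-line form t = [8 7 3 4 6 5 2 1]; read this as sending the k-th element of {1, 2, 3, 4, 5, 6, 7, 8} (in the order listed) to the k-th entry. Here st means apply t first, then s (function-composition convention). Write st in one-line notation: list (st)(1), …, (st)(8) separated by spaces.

8 3 6 5 1 2 4 7

(st)(x) = s(t(x)). Computing each image: s(t(1)) = s(8) = 8, s(t(2)) = s(7) = 3, s(t(3)) = s(3) = 6, s(t(4)) = s(4) = 5, s(t(5)) = s(6) = 1, s(t(6)) = s(5) = 2, s(t(7)) = s(2) = 4, s(t(8)) = s(1) = 7.
Hence st = [8 3 6 5 1 2 4 7].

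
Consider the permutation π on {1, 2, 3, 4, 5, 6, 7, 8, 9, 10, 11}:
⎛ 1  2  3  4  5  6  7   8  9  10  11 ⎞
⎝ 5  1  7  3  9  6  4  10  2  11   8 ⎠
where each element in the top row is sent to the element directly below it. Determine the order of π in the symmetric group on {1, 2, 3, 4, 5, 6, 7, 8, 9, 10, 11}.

Decomposing into disjoint cycles gives cycle lengths 4, 3, 3, 1.
Since disjoint cycles commute, ord(π) = lcm(4, 3, 3) = 12.

12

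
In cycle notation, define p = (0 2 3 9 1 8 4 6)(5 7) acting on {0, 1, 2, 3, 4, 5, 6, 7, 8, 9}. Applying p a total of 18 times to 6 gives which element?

6 lies in the 8-cycle (0 2 3 9 1 8 4 6).
Since the cycle has length 8, p^18 acts on it the same as p^2 (18 mod 8 = 2).
Advancing 2 steps from 6: 6 → 0 → 2.

2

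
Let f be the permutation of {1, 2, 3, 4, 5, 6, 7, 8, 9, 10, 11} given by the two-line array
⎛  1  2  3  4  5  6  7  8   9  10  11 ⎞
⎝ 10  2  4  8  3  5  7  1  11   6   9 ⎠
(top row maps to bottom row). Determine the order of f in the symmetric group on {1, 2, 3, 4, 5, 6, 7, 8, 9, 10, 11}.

14

Writing f as disjoint cycles, the cycle lengths are 7, 2, 1, 1.
The order of f is the least common multiple of its cycle lengths: lcm(7, 2) = 14.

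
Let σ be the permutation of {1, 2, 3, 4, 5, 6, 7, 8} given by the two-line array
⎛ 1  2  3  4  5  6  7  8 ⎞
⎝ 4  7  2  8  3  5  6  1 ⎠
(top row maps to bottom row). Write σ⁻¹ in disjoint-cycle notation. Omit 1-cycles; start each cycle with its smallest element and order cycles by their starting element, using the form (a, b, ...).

First write σ in disjoint cycles: (1, 4, 8)(2, 7, 6, 5, 3).
The inverse reverses every cycle; in canonical form, σ⁻¹ = (1, 8, 4)(2, 3, 5, 6, 7).

(1, 8, 4)(2, 3, 5, 6, 7)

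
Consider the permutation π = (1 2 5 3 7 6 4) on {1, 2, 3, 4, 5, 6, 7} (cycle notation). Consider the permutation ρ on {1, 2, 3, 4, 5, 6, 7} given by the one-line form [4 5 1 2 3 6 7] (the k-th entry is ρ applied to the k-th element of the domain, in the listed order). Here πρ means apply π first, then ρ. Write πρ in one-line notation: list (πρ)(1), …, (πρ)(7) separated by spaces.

5 3 7 4 1 2 6

(πρ)(x) = ρ(π(x)). Computing each image: ρ(π(1)) = ρ(2) = 5, ρ(π(2)) = ρ(5) = 3, ρ(π(3)) = ρ(7) = 7, ρ(π(4)) = ρ(1) = 4, ρ(π(5)) = ρ(3) = 1, ρ(π(6)) = ρ(4) = 2, ρ(π(7)) = ρ(6) = 6.
Hence πρ = [5 3 7 4 1 2 6].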